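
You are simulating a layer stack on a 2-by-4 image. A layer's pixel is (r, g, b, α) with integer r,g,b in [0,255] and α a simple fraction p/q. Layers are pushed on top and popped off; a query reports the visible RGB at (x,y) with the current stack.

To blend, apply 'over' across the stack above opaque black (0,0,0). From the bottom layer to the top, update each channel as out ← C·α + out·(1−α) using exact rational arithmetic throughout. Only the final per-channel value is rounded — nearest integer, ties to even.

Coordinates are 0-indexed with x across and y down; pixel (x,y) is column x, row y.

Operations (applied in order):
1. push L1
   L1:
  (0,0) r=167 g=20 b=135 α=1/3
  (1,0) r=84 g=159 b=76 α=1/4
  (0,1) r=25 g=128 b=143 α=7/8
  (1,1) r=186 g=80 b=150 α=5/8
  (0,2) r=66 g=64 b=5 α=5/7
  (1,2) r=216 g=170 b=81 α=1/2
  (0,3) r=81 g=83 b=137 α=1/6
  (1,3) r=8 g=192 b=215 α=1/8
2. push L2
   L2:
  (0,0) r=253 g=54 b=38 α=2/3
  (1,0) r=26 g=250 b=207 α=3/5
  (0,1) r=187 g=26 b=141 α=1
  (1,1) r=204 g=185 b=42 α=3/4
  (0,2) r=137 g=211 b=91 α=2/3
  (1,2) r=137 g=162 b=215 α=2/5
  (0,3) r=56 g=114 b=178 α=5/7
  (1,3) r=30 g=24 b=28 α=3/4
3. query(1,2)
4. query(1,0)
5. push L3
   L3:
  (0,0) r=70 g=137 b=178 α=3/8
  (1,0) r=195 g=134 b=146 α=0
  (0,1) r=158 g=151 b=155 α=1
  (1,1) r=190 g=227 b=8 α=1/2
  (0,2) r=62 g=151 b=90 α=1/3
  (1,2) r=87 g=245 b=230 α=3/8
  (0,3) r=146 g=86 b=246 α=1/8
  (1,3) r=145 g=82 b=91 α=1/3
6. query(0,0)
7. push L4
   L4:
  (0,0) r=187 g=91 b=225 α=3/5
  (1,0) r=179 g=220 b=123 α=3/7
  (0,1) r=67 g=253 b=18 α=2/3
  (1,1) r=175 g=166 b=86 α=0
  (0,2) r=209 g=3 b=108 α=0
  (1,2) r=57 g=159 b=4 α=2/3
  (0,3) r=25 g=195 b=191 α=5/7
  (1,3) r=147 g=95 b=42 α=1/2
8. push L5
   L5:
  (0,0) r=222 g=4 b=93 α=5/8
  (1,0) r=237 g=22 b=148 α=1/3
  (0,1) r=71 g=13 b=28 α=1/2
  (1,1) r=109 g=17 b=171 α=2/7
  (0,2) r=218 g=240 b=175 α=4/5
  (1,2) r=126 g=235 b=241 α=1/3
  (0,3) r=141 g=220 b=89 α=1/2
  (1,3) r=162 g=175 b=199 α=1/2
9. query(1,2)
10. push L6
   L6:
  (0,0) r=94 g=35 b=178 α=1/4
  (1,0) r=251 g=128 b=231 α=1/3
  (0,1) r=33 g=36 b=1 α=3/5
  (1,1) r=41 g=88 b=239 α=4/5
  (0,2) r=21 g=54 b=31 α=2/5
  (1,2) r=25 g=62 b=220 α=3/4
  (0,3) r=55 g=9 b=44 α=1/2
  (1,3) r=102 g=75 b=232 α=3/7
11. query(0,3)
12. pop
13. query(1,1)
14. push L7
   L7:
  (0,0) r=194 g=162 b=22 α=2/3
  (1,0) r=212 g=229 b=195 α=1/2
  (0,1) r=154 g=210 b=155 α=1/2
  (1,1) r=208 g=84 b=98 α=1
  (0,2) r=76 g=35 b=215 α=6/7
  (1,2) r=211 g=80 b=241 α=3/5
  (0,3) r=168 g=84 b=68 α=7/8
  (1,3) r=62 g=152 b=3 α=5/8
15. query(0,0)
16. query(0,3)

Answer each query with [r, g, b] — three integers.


(1,2) stack=L1,L2; from [0,0,0]:
after L1 α=1/2: [108, 85, 81/2]
after L2 α=2/5: [598/5, 579/5, 1103/10]
→ [120, 116, 110]

at x=1,y=0 over L1,L2:
L1 α=1/4: [21, 159/4, 19]
L2 α=3/5: [24, 1659/10, 659/5]
rounded: [24, 166, 132]

query (0,0) [L1,L2,L3] — begin 0,0,0
L1 α=1/3: [167/3, 20/3, 45]
L2 α=2/3: [1685/9, 344/9, 121/3]
L3 α=3/8: [10315/72, 5419/72, 2207/24]
rounded: [143, 75, 92]

(1,2) stack=L1,L2,L3,L4,L5; from [0,0,0]:
+L1 (α=1/2) → [108, 85, 81/2]
+L2 (α=2/5) → [598/5, 579/5, 1103/10]
+L3 (α=3/8) → [859/8, 657/4, 2483/16]
+L4 (α=2/3) → [1771/24, 643/4, 2611/48]
+L5 (α=1/3) → [3283/36, 371/2, 8395/72]
→ [91, 186, 117]

query (0,3) [L1,L2,L3,L4,L5,L6] — begin 0,0,0
after L1 α=1/6: [27/2, 83/6, 137/6]
after L2 α=5/7: [307/7, 1793/21, 401/3]
after L3 α=1/8: [453/8, 2051/24, 3545/24]
after L4 α=5/7: [953/28, 13751/84, 15005/84]
after L5 α=1/2: [4901/56, 32231/168, 22481/168]
after L6 α=1/2: [7981/112, 33743/336, 29873/336]
= [71, 100, 89]

at x=1,y=1 over L1,L2,L3,L4,L5:
after L1 α=5/8: [465/4, 50, 375/4]
after L2 α=3/4: [2913/16, 605/4, 879/16]
after L3 α=1/2: [5953/32, 1513/8, 1007/32]
after L4 α=0: [5953/32, 1513/8, 1007/32]
after L5 α=2/7: [36741/224, 7837/56, 15979/224]
= [164, 140, 71]

at x=0,y=0 over L1,L2,L3,L4,L5,L7:
+L1 (α=1/3) → [167/3, 20/3, 45]
+L2 (α=2/3) → [1685/9, 344/9, 121/3]
+L3 (α=3/8) → [10315/72, 5419/72, 2207/24]
+L4 (α=3/5) → [30511/180, 15247/180, 10307/60]
+L5 (α=5/8) → [97111/480, 16447/480, 19607/160]
+L7 (α=2/3) → [283351/1440, 171967/1440, 26647/480]
= [197, 119, 56]

at x=0,y=3 over L1,L2,L3,L4,L5,L7:
+L1 (α=1/6) → [27/2, 83/6, 137/6]
+L2 (α=5/7) → [307/7, 1793/21, 401/3]
+L3 (α=1/8) → [453/8, 2051/24, 3545/24]
+L4 (α=5/7) → [953/28, 13751/84, 15005/84]
+L5 (α=1/2) → [4901/56, 32231/168, 22481/168]
+L7 (α=7/8) → [70757/448, 131015/1344, 102449/1344]
= [158, 97, 76]


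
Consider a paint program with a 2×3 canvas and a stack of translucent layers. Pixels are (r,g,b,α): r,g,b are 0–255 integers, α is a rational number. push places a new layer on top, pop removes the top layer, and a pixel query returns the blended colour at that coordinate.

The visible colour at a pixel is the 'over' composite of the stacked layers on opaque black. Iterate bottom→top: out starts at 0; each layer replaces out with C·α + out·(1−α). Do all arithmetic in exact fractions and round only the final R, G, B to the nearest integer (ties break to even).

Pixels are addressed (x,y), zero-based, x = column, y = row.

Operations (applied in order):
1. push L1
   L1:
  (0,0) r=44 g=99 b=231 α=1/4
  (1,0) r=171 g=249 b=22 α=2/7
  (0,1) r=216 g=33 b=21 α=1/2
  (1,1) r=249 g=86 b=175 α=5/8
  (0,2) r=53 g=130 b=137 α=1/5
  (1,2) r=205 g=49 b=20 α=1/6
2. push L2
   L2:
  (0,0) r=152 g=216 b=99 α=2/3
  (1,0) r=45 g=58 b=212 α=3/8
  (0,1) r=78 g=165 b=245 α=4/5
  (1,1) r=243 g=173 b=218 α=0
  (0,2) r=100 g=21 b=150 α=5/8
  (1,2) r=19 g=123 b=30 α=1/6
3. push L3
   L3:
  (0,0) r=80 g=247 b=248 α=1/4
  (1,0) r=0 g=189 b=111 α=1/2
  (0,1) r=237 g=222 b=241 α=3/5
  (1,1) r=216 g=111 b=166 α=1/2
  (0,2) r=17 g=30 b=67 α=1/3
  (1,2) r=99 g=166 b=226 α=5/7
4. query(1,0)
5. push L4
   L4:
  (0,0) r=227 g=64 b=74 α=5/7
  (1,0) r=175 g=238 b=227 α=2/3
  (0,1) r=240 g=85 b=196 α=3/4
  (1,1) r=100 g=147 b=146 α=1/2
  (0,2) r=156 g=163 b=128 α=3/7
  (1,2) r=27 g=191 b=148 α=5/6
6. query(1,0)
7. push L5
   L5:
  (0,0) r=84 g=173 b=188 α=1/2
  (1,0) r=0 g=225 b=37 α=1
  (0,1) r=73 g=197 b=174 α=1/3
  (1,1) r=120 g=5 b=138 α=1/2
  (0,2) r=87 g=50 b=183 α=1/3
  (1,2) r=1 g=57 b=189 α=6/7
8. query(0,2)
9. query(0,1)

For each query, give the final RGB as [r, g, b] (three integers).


at x=1,y=0 over L1,L2,L3:
+L1 (α=2/7) → [342/7, 498/7, 44/7]
+L2 (α=3/8) → [2655/56, 927/14, 584/7]
+L3 (α=1/2) → [2655/112, 3573/28, 1361/14]
→ [24, 128, 97]

(1,0) stack=L1,L2,L3,L4; from [0,0,0]:
after L1 α=2/7: [342/7, 498/7, 44/7]
after L2 α=3/8: [2655/56, 927/14, 584/7]
after L3 α=1/2: [2655/112, 3573/28, 1361/14]
after L4 α=2/3: [41855/336, 16901/84, 7717/42]
rounded: [125, 201, 184]

query (0,2) [L1,L2,L3,L4,L5] — begin 0,0,0
after L1 α=1/5: [53/5, 26, 137/5]
after L2 α=5/8: [2659/40, 183/8, 4161/40]
after L3 α=1/3: [2999/60, 101/4, 5501/60]
after L4 α=3/7: [10019/105, 590/7, 11261/105]
after L5 α=1/3: [29173/315, 510/7, 41737/315]
rounded: [93, 73, 132]

(0,1) stack=L1,L2,L3,L4,L5; from [0,0,0]:
after L1 α=1/2: [108, 33/2, 21/2]
after L2 α=4/5: [84, 1353/10, 1981/10]
after L3 α=3/5: [879/5, 4683/25, 5596/25]
after L4 α=3/4: [4479/20, 5529/50, 5074/25]
after L5 α=1/3: [5209/30, 10454/75, 14498/75]
= [174, 139, 193]


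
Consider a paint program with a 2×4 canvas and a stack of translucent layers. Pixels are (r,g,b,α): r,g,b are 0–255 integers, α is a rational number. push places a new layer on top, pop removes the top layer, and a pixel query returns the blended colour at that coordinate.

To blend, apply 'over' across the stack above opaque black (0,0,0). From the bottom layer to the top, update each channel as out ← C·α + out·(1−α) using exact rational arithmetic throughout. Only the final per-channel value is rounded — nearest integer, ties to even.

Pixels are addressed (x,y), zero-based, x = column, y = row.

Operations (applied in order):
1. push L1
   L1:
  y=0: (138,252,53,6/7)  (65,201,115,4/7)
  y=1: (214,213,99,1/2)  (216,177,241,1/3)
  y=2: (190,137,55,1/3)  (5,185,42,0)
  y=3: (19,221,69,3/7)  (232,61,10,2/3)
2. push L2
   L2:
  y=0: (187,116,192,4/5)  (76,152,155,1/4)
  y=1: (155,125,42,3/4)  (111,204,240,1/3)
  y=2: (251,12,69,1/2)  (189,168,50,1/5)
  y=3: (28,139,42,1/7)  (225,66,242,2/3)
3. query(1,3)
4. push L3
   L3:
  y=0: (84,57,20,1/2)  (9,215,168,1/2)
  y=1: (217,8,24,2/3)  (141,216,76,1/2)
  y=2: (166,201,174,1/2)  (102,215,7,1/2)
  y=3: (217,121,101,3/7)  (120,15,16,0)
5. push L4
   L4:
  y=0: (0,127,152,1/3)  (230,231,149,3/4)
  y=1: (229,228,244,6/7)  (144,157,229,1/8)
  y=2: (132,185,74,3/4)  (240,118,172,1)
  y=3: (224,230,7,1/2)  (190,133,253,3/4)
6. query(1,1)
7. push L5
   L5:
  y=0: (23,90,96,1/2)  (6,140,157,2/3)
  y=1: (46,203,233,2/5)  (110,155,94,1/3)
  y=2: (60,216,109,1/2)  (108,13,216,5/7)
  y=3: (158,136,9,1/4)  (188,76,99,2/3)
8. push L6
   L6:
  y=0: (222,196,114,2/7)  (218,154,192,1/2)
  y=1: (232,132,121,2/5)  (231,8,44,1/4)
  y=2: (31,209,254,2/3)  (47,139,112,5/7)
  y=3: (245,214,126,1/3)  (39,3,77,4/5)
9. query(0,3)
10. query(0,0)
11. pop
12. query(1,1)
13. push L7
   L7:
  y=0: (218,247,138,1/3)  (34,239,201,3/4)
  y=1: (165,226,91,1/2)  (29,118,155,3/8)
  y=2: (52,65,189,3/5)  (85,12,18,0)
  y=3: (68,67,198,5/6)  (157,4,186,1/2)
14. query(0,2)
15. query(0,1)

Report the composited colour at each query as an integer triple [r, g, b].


(1,3) stack=L1,L2; from [0,0,0]:
after L1 α=2/3: [464/3, 122/3, 20/3]
after L2 α=2/3: [1814/9, 518/9, 1472/9]
→ [202, 58, 164]

at x=1,y=1 over L1,L2,L3,L4:
+L1 (α=1/3) → [72, 59, 241/3]
+L2 (α=1/3) → [85, 322/3, 1202/9]
+L3 (α=1/2) → [113, 485/3, 943/9]
+L4 (α=1/8) → [935/8, 1933/12, 4331/36]
→ [117, 161, 120]

at x=0,y=3 over L1,L2,L3,L4,L5,L6:
L1 α=3/7: [57/7, 663/7, 207/7]
L2 α=1/7: [538/49, 4951/49, 1536/49]
L3 α=3/7: [34051/343, 37591/343, 20991/343]
L4 α=1/2: [110883/686, 116481/686, 11696/343]
L5 α=1/4: [441037/2744, 442739/2744, 38175/1372]
L6 α=1/3: [259059/1372, 245449/1372, 41537/686]
rounded: [189, 179, 61]

query (0,0) [L1,L2,L3,L4,L5,L6] — begin 0,0,0
L1 α=6/7: [828/7, 216, 318/7]
L2 α=4/5: [6064/35, 136, 5694/35]
L3 α=1/2: [4502/35, 193/2, 3197/35]
L4 α=1/3: [9004/105, 320/3, 11714/105]
L5 α=1/2: [11419/210, 295/3, 10897/105]
L6 α=2/7: [30067/294, 2651/21, 15685/147]
→ [102, 126, 107]

at x=1,y=1 over L1,L2,L3,L4,L5:
after L1 α=1/3: [72, 59, 241/3]
after L2 α=1/3: [85, 322/3, 1202/9]
after L3 α=1/2: [113, 485/3, 943/9]
after L4 α=1/8: [935/8, 1933/12, 4331/36]
after L5 α=1/3: [1375/12, 2863/18, 6023/54]
rounded: [115, 159, 112]

at x=0,y=2 over L1,L2,L3,L4,L5,L7:
L1 α=1/3: [190/3, 137/3, 55/3]
L2 α=1/2: [943/6, 173/6, 131/3]
L3 α=1/2: [1939/12, 1379/12, 653/6]
L4 α=3/4: [6691/48, 8039/48, 1985/24]
L5 α=1/2: [9571/96, 18407/96, 4601/48]
L7 α=3/5: [17059/240, 27767/240, 18209/120]
→ [71, 116, 152]

query (0,1) [L1,L2,L3,L4,L5,L7] — begin 0,0,0
after L1 α=1/2: [107, 213/2, 99/2]
after L2 α=3/4: [143, 963/8, 351/8]
after L3 α=2/3: [577/3, 1091/24, 245/8]
after L4 α=6/7: [4699/21, 33923/168, 11957/56]
after L5 α=2/5: [5343/35, 56659/280, 61967/280]
after L7 α=1/2: [5559/35, 119939/560, 87447/560]
rounded: [159, 214, 156]


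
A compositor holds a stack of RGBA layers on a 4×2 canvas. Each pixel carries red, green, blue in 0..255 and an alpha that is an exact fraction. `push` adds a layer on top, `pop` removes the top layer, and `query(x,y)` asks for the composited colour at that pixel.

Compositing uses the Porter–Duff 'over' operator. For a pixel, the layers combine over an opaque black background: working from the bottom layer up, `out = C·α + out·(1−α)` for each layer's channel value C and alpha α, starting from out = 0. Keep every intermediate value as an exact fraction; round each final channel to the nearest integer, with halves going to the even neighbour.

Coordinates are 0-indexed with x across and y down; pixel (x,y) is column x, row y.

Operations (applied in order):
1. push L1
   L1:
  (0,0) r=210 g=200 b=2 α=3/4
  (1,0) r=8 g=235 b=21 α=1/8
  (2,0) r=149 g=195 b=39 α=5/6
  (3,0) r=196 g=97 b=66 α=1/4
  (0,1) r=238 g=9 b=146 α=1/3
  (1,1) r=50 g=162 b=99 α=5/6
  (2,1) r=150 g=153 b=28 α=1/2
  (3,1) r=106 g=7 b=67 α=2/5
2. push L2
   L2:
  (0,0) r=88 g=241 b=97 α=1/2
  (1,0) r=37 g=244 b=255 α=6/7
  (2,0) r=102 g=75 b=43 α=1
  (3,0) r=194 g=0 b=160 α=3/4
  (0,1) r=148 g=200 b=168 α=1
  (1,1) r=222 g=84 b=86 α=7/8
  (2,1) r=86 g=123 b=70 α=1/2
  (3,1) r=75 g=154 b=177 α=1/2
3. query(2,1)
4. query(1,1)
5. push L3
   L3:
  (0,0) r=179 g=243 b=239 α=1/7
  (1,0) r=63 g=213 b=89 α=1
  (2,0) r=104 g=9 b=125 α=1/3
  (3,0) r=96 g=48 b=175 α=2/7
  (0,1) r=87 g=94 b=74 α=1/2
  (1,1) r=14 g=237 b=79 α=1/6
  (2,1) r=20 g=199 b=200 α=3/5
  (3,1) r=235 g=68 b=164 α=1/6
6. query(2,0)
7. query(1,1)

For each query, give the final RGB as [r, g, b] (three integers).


(2,1) stack=L1,L2; from [0,0,0]:
L1 α=1/2: [75, 153/2, 14]
L2 α=1/2: [161/2, 399/4, 42]
rounded: [80, 100, 42]

(1,1) stack=L1,L2; from [0,0,0]:
after L1 α=5/6: [125/3, 135, 165/2]
after L2 α=7/8: [4787/24, 723/8, 1369/16]
= [199, 90, 86]

(2,0) stack=L1,L2,L3; from [0,0,0]:
+L1 (α=5/6) → [745/6, 325/2, 65/2]
+L2 (α=1) → [102, 75, 43]
+L3 (α=1/3) → [308/3, 53, 211/3]
→ [103, 53, 70]

(1,1) stack=L1,L2,L3; from [0,0,0]:
after L1 α=5/6: [125/3, 135, 165/2]
after L2 α=7/8: [4787/24, 723/8, 1369/16]
after L3 α=1/6: [24271/144, 1837/16, 2703/32]
→ [169, 115, 84]


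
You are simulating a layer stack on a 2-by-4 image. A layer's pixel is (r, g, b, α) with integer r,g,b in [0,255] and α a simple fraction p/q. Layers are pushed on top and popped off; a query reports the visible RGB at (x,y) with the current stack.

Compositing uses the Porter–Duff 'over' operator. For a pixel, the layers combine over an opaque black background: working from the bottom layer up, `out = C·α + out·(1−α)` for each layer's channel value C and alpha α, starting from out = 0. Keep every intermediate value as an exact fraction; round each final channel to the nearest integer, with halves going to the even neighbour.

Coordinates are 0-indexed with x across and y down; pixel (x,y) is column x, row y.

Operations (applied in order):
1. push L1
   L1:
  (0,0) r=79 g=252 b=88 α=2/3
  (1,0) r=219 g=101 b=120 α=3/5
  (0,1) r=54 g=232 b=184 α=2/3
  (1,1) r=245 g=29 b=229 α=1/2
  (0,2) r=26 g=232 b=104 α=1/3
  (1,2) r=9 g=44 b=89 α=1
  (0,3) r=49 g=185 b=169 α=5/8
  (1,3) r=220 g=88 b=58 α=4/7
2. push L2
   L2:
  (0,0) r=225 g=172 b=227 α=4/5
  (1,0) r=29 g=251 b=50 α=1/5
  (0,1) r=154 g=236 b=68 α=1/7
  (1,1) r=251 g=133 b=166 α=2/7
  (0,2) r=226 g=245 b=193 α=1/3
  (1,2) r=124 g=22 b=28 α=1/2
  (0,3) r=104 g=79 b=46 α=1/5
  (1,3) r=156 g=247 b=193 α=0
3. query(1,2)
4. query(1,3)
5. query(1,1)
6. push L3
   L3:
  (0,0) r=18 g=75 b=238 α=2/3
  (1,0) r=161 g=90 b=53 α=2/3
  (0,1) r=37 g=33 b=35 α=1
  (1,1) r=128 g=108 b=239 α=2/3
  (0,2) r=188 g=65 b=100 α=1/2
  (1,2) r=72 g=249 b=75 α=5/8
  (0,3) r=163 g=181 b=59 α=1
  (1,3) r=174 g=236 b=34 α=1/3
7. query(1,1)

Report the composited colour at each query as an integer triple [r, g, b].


(1,2) stack=L1,L2; from [0,0,0]:
+L1 (α=1) → [9, 44, 89]
+L2 (α=1/2) → [133/2, 33, 117/2]
= [66, 33, 58]

query (1,3) [L1,L2] — begin 0,0,0
after L1 α=4/7: [880/7, 352/7, 232/7]
after L2 α=0: [880/7, 352/7, 232/7]
→ [126, 50, 33]

at x=1,y=1 over L1,L2:
L1 α=1/2: [245/2, 29/2, 229/2]
L2 α=2/7: [2229/14, 677/14, 1809/14]
= [159, 48, 129]

(1,1) stack=L1,L2,L3; from [0,0,0]:
after L1 α=1/2: [245/2, 29/2, 229/2]
after L2 α=2/7: [2229/14, 677/14, 1809/14]
after L3 α=2/3: [5813/42, 3701/42, 8501/42]
= [138, 88, 202]


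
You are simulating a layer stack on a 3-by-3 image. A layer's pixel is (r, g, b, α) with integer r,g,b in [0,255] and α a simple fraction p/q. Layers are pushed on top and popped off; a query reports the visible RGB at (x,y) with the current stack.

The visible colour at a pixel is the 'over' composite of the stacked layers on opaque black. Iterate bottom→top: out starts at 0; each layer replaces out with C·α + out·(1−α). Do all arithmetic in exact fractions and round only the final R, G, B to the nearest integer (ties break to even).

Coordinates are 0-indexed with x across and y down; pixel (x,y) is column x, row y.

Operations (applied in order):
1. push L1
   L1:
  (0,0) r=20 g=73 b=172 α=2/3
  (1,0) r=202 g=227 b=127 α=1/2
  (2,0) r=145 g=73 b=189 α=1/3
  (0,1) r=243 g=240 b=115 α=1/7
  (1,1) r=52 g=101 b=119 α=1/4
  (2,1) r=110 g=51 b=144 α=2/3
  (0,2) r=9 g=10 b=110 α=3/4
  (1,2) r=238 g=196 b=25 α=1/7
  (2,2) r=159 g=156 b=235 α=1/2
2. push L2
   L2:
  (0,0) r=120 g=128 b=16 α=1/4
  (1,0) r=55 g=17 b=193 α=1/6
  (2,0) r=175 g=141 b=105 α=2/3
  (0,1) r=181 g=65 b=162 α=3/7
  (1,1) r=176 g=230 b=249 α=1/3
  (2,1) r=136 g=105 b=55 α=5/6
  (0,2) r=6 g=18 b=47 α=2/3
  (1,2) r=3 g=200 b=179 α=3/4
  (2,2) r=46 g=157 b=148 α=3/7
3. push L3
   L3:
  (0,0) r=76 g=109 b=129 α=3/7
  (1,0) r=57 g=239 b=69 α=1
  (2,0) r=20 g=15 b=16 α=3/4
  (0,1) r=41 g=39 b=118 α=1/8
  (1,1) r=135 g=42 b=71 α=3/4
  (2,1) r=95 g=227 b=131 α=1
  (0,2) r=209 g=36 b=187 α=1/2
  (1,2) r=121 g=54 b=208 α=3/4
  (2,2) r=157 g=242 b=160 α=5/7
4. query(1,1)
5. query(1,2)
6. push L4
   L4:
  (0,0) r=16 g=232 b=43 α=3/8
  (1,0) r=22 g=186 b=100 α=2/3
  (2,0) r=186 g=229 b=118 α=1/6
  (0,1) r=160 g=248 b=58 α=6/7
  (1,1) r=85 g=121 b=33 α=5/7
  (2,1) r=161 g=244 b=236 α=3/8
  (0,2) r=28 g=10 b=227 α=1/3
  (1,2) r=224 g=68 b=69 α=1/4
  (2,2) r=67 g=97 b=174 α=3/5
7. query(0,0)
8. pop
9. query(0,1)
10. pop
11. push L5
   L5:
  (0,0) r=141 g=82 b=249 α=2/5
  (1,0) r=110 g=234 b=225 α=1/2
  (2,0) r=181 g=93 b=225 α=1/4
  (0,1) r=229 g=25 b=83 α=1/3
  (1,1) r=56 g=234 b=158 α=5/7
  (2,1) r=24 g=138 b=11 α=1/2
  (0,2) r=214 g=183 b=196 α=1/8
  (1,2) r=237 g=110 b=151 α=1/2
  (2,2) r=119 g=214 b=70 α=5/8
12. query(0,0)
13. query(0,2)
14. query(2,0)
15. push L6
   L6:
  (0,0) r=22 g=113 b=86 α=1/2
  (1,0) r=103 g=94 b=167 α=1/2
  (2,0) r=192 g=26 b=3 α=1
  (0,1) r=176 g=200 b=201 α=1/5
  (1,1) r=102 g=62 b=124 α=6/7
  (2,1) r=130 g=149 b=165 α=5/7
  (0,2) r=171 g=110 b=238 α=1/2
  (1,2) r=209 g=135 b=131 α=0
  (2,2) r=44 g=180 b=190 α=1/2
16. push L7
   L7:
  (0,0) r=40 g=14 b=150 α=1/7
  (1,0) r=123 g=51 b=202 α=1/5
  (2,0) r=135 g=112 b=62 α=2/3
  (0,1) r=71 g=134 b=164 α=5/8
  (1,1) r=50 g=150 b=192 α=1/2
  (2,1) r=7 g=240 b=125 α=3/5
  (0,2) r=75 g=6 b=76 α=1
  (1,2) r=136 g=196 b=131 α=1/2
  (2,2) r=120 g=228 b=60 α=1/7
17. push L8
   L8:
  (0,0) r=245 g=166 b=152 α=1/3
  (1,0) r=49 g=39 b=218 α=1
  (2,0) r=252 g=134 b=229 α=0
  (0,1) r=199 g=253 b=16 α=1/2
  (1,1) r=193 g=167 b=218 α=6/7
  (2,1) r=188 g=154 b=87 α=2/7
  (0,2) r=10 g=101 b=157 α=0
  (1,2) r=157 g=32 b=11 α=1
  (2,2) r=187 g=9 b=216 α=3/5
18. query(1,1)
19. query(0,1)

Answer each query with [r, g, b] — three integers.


(1,1) stack=L1,L2,L3; from [0,0,0]:
L1 α=1/4: [13, 101/4, 119/4]
L2 α=1/3: [202/3, 187/2, 617/6]
L3 α=3/4: [1417/12, 439/8, 1895/24]
= [118, 55, 79]

(1,2) stack=L1,L2,L3; from [0,0,0]:
L1 α=1/7: [34, 28, 25/7]
L2 α=3/4: [43/4, 157, 946/7]
L3 α=3/4: [1495/16, 319/4, 2657/14]
= [93, 80, 190]

at x=0,y=0 over L1,L2,L3,L4:
L1 α=2/3: [40/3, 146/3, 344/3]
L2 α=1/4: [40, 137/2, 90]
L3 α=3/7: [388/7, 601/7, 747/7]
L4 α=3/8: [569/14, 7877/56, 2319/28]
= [41, 141, 83]

query (0,1) [L1,L2,L3] — begin 0,0,0
L1 α=1/7: [243/7, 240/7, 115/7]
L2 α=3/7: [4773/49, 2325/49, 3862/49]
L3 α=1/8: [1265/14, 1299/28, 586/7]
→ [90, 46, 84]

(0,0) stack=L1,L2,L5; from [0,0,0]:
after L1 α=2/3: [40/3, 146/3, 344/3]
after L2 α=1/4: [40, 137/2, 90]
after L5 α=2/5: [402/5, 739/10, 768/5]
→ [80, 74, 154]

at x=0,y=2 over L1,L2,L5:
after L1 α=3/4: [27/4, 15/2, 165/2]
after L2 α=2/3: [25/4, 29/2, 353/6]
after L5 α=1/8: [1031/32, 569/16, 3647/48]
→ [32, 36, 76]

at x=2,y=0 over L1,L2,L5:
after L1 α=1/3: [145/3, 73/3, 63]
after L2 α=2/3: [1195/9, 919/9, 91]
after L5 α=1/4: [869/6, 599/6, 249/2]
= [145, 100, 124]

at x=1,y=1 over L1,L2,L5,L6,L7,L8:
+L1 (α=1/4) → [13, 101/4, 119/4]
+L2 (α=1/3) → [202/3, 187/2, 617/6]
+L5 (α=5/7) → [1244/21, 1357/7, 2987/21]
+L6 (α=6/7) → [14096/147, 3961/49, 18611/147]
+L7 (α=1/2) → [10723/147, 11311/98, 46835/294]
+L8 (α=6/7) → [180949/1029, 109507/686, 431387/2058]
rounded: [176, 160, 210]

(0,1) stack=L1,L2,L5,L6,L7,L8; from [0,0,0]:
after L1 α=1/7: [243/7, 240/7, 115/7]
after L2 α=3/7: [4773/49, 2325/49, 3862/49]
after L5 α=1/3: [20767/147, 5875/147, 11791/147]
after L6 α=1/5: [21788/147, 10580/147, 76711/735]
after L7 α=5/8: [39183/392, 21705/196, 277611/1960]
after L8 α=1/2: [117191/784, 71293/392, 308971/3920]
= [149, 182, 79]


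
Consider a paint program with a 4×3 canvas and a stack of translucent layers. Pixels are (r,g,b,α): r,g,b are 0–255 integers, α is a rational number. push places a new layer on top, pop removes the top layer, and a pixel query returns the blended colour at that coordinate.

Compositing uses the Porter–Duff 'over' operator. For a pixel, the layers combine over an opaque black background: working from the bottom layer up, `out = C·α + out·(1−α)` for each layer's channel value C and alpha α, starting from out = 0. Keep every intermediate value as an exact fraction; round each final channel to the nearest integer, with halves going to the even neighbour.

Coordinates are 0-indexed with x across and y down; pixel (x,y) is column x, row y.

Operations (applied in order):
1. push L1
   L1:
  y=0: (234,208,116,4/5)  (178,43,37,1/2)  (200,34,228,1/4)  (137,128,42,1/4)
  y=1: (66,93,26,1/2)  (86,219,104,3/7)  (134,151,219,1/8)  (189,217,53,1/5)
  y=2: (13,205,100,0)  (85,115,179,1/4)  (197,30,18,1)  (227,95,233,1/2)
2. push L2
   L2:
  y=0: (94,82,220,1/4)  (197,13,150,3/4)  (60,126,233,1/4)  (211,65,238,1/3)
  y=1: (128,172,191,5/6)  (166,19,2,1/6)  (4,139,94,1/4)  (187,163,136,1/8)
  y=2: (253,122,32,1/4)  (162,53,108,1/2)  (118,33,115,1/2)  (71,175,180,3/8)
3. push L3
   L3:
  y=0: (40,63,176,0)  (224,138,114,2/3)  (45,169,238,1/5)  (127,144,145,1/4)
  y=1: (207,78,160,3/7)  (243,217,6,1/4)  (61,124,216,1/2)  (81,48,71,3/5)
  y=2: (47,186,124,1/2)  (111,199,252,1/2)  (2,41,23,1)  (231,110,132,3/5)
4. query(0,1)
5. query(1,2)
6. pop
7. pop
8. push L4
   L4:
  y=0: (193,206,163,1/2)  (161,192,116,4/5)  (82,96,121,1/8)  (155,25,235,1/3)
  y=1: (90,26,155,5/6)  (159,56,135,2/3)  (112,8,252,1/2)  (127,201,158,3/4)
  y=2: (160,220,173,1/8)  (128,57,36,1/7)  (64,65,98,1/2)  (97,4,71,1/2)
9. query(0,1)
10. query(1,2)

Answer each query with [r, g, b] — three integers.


(0,1) stack=L1,L2,L3; from [0,0,0]:
after L1 α=1/2: [33, 93/2, 13]
after L2 α=5/6: [673/6, 1813/12, 484/3]
after L3 α=3/7: [3209/21, 2515/21, 3376/21]
= [153, 120, 161]

at x=1,y=2 over L1,L2,L3:
after L1 α=1/4: [85/4, 115/4, 179/4]
after L2 α=1/2: [733/8, 327/8, 611/8]
after L3 α=1/2: [1621/16, 1919/16, 2627/16]
→ [101, 120, 164]

query (0,1) [L1,L4] — begin 0,0,0
after L1 α=1/2: [33, 93/2, 13]
after L4 α=5/6: [161/2, 353/12, 394/3]
→ [80, 29, 131]

(1,2) stack=L1,L4; from [0,0,0]:
L1 α=1/4: [85/4, 115/4, 179/4]
L4 α=1/7: [73/2, 459/14, 87/2]
= [36, 33, 44]


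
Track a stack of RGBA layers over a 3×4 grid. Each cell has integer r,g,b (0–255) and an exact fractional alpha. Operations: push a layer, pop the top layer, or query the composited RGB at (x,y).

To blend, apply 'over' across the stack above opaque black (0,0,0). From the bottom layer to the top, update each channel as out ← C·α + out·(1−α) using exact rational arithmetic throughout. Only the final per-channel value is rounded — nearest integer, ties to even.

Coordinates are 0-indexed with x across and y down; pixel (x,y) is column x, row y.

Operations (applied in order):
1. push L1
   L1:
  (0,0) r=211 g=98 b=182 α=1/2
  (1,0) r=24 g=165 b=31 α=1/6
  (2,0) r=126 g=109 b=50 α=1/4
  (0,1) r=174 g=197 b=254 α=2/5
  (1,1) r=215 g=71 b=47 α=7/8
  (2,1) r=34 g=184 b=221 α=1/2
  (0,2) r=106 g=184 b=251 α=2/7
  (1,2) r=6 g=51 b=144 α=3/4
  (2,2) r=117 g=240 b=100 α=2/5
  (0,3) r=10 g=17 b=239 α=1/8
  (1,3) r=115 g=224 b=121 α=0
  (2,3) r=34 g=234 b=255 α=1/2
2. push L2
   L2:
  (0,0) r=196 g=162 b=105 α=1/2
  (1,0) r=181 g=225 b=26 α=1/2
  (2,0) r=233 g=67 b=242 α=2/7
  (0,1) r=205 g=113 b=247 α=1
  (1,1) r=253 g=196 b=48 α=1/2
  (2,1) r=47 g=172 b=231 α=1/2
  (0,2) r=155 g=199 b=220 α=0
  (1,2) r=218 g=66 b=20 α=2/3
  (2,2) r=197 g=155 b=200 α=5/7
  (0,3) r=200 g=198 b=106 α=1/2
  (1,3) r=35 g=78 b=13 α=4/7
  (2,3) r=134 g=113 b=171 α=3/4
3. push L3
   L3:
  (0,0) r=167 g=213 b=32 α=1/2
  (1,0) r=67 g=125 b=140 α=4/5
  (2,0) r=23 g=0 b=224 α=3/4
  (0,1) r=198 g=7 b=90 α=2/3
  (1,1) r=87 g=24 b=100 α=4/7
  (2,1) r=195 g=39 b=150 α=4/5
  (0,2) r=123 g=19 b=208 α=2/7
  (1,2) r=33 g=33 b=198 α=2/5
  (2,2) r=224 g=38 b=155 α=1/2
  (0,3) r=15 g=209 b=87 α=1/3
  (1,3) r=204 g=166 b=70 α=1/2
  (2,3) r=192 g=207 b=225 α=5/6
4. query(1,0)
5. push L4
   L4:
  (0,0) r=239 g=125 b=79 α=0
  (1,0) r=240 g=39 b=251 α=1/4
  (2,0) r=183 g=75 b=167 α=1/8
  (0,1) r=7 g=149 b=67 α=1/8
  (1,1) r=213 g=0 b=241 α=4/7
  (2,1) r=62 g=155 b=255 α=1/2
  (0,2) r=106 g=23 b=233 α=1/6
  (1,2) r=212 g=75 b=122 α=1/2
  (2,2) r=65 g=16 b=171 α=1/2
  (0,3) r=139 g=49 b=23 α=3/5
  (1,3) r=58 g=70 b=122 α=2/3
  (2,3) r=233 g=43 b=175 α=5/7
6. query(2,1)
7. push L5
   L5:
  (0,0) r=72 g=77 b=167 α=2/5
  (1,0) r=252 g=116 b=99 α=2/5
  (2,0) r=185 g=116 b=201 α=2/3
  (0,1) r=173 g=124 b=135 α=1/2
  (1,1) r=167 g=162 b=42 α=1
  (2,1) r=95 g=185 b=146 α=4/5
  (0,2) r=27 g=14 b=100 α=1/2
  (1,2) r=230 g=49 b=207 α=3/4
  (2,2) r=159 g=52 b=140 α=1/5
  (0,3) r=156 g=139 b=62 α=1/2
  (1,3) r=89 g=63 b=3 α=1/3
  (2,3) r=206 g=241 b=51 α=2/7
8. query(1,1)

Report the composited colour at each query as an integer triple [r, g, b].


query (1,0) [L1,L2,L3] — begin 0,0,0
L1 α=1/6: [4, 55/2, 31/6]
L2 α=1/2: [185/2, 505/4, 187/12]
L3 α=4/5: [721/10, 501/4, 6907/60]
= [72, 125, 115]

query (2,1) [L1,L2,L3,L4] — begin 0,0,0
+L1 (α=1/2) → [17, 92, 221/2]
+L2 (α=1/2) → [32, 132, 683/4]
+L3 (α=4/5) → [812/5, 288/5, 3083/20]
+L4 (α=1/2) → [561/5, 1063/10, 8183/40]
→ [112, 106, 205]

query (1,1) [L1,L2,L3,L4,L5] — begin 0,0,0
L1 α=7/8: [1505/8, 497/8, 329/8]
L2 α=1/2: [3529/16, 2065/16, 713/16]
L3 α=4/7: [16155/112, 7731/112, 8539/112]
L4 α=4/7: [143889/784, 23193/784, 133585/784]
L5 α=1: [167, 162, 42]
→ [167, 162, 42]


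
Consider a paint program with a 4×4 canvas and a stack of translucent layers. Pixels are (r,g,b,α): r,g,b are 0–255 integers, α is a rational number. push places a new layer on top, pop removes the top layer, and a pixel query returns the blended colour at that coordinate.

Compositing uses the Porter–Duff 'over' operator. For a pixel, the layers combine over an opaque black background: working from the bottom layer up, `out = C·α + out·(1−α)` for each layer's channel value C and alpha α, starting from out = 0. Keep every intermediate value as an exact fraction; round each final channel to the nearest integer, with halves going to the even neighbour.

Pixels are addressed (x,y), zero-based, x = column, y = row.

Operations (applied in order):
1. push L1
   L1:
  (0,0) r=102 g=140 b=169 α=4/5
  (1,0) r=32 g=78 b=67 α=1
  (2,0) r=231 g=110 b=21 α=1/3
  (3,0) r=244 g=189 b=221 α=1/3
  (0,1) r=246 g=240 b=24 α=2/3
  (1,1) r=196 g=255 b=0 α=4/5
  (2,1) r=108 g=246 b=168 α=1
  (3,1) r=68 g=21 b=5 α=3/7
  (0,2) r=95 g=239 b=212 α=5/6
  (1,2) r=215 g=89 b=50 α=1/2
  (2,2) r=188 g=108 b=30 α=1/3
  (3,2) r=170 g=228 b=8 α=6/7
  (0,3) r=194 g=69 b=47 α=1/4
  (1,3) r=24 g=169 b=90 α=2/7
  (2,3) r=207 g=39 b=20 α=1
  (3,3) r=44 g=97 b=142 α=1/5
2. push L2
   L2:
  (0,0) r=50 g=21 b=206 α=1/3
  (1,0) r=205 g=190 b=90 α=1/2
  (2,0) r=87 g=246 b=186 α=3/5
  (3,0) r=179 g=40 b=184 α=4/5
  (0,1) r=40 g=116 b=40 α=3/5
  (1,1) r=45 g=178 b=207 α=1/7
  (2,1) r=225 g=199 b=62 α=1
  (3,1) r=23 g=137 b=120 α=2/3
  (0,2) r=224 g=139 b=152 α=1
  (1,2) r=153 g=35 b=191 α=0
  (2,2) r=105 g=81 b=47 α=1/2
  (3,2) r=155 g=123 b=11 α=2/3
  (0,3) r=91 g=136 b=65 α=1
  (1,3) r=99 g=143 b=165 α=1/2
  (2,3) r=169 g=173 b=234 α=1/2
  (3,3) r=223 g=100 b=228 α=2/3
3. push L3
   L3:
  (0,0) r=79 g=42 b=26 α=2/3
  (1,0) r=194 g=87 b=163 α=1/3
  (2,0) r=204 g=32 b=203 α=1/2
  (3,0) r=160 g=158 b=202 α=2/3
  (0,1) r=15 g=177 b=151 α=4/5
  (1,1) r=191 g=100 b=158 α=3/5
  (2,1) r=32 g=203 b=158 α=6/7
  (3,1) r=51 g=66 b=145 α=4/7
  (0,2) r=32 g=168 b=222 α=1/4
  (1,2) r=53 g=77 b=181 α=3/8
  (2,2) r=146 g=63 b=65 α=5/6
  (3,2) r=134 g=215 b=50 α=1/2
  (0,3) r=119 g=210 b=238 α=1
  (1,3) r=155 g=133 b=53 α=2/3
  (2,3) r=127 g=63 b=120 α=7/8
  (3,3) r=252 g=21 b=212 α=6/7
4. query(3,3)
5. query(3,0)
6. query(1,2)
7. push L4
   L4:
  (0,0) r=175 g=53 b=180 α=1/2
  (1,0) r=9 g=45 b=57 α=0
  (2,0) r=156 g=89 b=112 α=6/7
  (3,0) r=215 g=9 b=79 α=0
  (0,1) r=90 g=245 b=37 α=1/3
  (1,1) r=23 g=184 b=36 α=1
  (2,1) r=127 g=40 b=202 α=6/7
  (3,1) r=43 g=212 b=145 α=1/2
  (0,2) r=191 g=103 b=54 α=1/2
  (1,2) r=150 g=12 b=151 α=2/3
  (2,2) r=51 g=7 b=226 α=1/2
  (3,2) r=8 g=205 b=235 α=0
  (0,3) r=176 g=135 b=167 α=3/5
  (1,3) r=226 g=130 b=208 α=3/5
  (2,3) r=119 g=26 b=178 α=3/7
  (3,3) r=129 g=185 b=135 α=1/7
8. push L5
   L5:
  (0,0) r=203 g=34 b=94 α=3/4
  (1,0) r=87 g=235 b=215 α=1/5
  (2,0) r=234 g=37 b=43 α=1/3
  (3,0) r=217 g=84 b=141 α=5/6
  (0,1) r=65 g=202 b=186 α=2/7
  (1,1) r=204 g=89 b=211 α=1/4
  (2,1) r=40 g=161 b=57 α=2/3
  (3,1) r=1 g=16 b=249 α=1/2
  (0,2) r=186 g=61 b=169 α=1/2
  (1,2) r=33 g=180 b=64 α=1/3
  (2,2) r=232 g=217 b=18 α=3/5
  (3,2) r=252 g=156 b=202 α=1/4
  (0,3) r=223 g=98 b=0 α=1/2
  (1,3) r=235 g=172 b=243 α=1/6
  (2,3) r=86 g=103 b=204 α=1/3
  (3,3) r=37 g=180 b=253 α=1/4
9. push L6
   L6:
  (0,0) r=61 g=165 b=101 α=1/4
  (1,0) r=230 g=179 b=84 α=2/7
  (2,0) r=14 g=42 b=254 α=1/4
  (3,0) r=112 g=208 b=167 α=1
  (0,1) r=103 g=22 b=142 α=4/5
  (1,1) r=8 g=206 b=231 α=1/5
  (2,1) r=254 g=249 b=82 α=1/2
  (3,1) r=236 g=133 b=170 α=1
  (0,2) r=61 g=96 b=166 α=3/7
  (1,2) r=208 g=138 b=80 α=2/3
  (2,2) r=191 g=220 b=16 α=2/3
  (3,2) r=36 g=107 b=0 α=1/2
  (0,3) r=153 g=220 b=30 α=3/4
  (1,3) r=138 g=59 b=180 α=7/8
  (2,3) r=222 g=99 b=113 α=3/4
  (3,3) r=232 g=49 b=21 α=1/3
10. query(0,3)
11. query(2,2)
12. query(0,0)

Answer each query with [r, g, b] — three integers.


query (3,3) [L1,L2,L3] — begin 0,0,0
after L1 α=1/5: [44/5, 97/5, 142/5]
after L2 α=2/3: [758/5, 1097/15, 2422/15]
after L3 α=6/7: [8318/35, 2987/105, 21502/105]
rounded: [238, 28, 205]

query (3,0) [L1,L2,L3] — begin 0,0,0
after L1 α=1/3: [244/3, 63, 221/3]
after L2 α=4/5: [2392/15, 223/5, 2429/15]
after L3 α=2/3: [7192/45, 601/5, 8489/45]
→ [160, 120, 189]

query (1,2) [L1,L2,L3] — begin 0,0,0
after L1 α=1/2: [215/2, 89/2, 25]
after L2 α=0: [215/2, 89/2, 25]
after L3 α=3/8: [1393/16, 907/16, 167/2]
rounded: [87, 57, 84]

(0,3) stack=L1,L2,L3,L4,L5,L6; from [0,0,0]:
after L1 α=1/4: [97/2, 69/4, 47/4]
after L2 α=1: [91, 136, 65]
after L3 α=1: [119, 210, 238]
after L4 α=3/5: [766/5, 165, 977/5]
after L5 α=1/2: [1881/10, 263/2, 977/10]
after L6 α=3/4: [6471/40, 1583/8, 1877/40]
rounded: [162, 198, 47]

at x=2,y=2 over L1,L2,L3,L4,L5,L6:
L1 α=1/3: [188/3, 36, 10]
L2 α=1/2: [503/6, 117/2, 57/2]
L3 α=5/6: [4883/36, 249/4, 707/12]
L4 α=1/2: [6719/72, 277/8, 3419/24]
L5 α=3/5: [6355/36, 2881/20, 4067/60]
L6 α=2/3: [20107/108, 11681/60, 5987/180]
rounded: [186, 195, 33]

at x=0,y=0 over L1,L2,L3,L4,L5,L6:
L1 α=4/5: [408/5, 112, 676/5]
L2 α=1/3: [1066/15, 245/3, 794/5]
L3 α=2/3: [3436/45, 497/9, 1054/15]
L4 α=1/2: [11311/90, 487/9, 1877/15]
L5 α=3/4: [66121/360, 1405/36, 6107/60]
L6 α=1/4: [73441/480, 3385/48, 8127/80]
rounded: [153, 71, 102]


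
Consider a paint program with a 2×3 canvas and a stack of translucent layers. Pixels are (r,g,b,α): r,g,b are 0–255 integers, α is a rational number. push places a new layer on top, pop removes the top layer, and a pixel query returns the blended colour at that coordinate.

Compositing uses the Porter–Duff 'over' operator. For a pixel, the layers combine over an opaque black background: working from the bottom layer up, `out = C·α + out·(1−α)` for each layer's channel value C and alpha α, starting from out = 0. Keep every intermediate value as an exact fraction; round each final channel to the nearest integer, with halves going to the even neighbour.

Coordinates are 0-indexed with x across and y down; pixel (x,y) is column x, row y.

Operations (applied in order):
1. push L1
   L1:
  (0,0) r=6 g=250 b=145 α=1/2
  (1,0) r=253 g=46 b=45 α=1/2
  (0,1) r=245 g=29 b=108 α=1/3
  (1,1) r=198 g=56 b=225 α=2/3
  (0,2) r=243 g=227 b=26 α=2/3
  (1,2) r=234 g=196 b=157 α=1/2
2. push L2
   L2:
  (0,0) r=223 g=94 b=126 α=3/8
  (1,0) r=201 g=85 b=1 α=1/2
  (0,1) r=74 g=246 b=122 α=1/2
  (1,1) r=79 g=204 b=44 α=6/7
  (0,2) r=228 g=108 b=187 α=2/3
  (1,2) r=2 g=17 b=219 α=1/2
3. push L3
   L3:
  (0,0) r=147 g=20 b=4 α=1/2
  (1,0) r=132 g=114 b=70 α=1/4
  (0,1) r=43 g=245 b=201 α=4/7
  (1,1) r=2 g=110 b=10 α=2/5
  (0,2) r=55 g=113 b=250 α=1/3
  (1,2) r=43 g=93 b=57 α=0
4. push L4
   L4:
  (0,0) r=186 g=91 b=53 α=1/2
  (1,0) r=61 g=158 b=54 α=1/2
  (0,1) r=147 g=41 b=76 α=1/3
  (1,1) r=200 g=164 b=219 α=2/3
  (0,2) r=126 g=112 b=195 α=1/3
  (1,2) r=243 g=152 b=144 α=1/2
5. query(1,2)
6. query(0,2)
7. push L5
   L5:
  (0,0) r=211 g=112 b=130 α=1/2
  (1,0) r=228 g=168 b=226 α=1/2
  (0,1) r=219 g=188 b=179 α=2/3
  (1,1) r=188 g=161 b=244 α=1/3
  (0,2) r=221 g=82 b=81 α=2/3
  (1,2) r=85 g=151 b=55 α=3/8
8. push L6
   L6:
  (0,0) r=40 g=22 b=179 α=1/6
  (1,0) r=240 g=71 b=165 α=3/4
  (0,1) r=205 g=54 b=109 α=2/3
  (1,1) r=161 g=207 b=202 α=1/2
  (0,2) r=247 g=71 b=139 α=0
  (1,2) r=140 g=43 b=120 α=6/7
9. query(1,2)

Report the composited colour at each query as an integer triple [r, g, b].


(1,2) stack=L1,L2,L3,L4; from [0,0,0]:
L1 α=1/2: [117, 98, 157/2]
L2 α=1/2: [119/2, 115/2, 595/4]
L3 α=0: [119/2, 115/2, 595/4]
L4 α=1/2: [605/4, 419/4, 1171/8]
→ [151, 105, 146]

(0,2) stack=L1,L2,L3,L4; from [0,0,0]:
after L1 α=2/3: [162, 454/3, 52/3]
after L2 α=2/3: [206, 1102/9, 1174/9]
after L3 α=1/3: [467/3, 3221/27, 4598/27]
after L4 α=1/3: [1312/9, 9466/81, 14461/81]
= [146, 117, 179]

query (1,2) [L1,L2,L3,L4,L5,L6] — begin 0,0,0
after L1 α=1/2: [117, 98, 157/2]
after L2 α=1/2: [119/2, 115/2, 595/4]
after L3 α=0: [119/2, 115/2, 595/4]
after L4 α=1/2: [605/4, 419/4, 1171/8]
after L5 α=3/8: [4045/32, 3907/32, 7175/64]
after L6 α=6/7: [30925/224, 12163/224, 53255/448]
→ [138, 54, 119]


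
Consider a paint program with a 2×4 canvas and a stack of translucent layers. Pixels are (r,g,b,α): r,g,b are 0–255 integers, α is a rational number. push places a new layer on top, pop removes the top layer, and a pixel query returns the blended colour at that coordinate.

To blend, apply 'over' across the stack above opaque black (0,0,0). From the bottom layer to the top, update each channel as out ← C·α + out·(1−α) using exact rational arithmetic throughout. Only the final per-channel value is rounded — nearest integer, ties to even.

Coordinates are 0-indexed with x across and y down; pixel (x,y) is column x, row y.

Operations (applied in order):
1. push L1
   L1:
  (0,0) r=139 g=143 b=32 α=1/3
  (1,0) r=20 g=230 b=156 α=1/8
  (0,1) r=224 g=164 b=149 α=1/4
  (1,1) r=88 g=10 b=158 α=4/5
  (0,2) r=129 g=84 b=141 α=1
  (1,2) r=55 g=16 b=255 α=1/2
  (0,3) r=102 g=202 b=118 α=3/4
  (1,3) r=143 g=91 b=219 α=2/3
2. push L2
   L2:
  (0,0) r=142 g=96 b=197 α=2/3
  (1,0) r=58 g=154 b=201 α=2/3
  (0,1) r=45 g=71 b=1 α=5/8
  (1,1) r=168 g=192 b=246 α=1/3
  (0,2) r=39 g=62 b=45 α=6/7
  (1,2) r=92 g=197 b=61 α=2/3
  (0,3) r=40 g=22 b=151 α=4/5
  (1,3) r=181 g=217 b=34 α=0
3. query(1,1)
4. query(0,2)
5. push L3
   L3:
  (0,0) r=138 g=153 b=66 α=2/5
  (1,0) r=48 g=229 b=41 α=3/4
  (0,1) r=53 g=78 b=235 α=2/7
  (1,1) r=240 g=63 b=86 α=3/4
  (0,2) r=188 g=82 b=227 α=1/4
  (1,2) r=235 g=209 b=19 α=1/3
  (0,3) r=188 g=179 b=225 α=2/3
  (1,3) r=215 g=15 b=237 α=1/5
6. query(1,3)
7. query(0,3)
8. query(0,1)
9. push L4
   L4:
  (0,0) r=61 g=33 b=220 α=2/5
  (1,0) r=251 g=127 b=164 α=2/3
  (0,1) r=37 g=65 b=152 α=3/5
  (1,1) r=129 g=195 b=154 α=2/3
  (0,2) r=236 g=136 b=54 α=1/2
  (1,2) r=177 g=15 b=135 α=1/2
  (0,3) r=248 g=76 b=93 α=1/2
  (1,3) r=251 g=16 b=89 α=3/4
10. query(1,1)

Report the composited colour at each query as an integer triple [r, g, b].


query (1,1) [L1,L2] — begin 0,0,0
L1 α=4/5: [352/5, 8, 632/5]
L2 α=1/3: [1544/15, 208/3, 2494/15]
= [103, 69, 166]

(0,2) stack=L1,L2; from [0,0,0]:
+L1 (α=1) → [129, 84, 141]
+L2 (α=6/7) → [363/7, 456/7, 411/7]
→ [52, 65, 59]

query (1,3) [L1,L2,L3] — begin 0,0,0
L1 α=2/3: [286/3, 182/3, 146]
L2 α=0: [286/3, 182/3, 146]
L3 α=1/5: [1789/15, 773/15, 821/5]
→ [119, 52, 164]

query (0,3) [L1,L2,L3] — begin 0,0,0
after L1 α=3/4: [153/2, 303/2, 177/2]
after L2 α=4/5: [473/10, 479/10, 277/2]
after L3 α=2/3: [1411/10, 1353/10, 1177/6]
= [141, 135, 196]

at x=0,y=1 over L1,L2,L3:
L1 α=1/4: [56, 41, 149/4]
L2 α=5/8: [393/8, 239/4, 467/32]
L3 α=2/7: [2813/56, 1819/28, 17375/224]
→ [50, 65, 78]

query (1,1) [L1,L2,L3,L4] — begin 0,0,0
L1 α=4/5: [352/5, 8, 632/5]
L2 α=1/3: [1544/15, 208/3, 2494/15]
L3 α=3/4: [3086/15, 775/12, 1591/15]
L4 α=2/3: [6956/45, 5455/36, 6211/45]
→ [155, 152, 138]


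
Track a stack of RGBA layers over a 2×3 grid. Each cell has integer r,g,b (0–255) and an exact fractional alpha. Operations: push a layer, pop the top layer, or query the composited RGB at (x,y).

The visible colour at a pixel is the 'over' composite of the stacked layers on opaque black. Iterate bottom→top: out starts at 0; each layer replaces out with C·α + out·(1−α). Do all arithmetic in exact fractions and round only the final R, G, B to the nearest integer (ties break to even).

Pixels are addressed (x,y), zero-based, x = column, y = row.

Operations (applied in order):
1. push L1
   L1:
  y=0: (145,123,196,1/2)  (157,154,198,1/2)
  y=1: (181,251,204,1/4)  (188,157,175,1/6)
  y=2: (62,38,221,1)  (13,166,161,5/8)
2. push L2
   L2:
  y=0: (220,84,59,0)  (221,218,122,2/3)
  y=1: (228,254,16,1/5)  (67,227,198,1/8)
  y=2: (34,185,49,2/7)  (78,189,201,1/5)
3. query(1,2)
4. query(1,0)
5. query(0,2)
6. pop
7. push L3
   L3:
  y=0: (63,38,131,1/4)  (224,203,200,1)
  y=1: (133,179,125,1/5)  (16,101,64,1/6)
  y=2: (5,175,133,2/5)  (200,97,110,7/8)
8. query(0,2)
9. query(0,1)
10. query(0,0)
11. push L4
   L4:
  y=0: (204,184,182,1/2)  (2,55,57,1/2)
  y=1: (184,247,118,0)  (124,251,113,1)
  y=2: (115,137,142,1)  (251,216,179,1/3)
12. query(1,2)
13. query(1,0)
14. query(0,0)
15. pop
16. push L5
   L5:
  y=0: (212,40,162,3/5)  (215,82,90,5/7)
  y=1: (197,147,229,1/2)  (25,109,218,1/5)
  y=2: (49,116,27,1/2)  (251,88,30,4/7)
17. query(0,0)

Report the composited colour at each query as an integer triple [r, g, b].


at x=1,y=2 over L1,L2:
+L1 (α=5/8) → [65/8, 415/4, 805/8]
+L2 (α=1/5) → [221/10, 604/5, 1207/10]
→ [22, 121, 121]

(1,0) stack=L1,L2; from [0,0,0]:
after L1 α=1/2: [157/2, 77, 99]
after L2 α=2/3: [347/2, 171, 343/3]
→ [174, 171, 114]

query (0,2) [L1,L2] — begin 0,0,0
+L1 (α=1) → [62, 38, 221]
+L2 (α=2/7) → [54, 80, 1203/7]
rounded: [54, 80, 172]

(0,2) stack=L1,L3; from [0,0,0]:
+L1 (α=1) → [62, 38, 221]
+L3 (α=2/5) → [196/5, 464/5, 929/5]
rounded: [39, 93, 186]

(0,1) stack=L1,L3; from [0,0,0]:
+L1 (α=1/4) → [181/4, 251/4, 51]
+L3 (α=1/5) → [314/5, 86, 329/5]
→ [63, 86, 66]

(0,0) stack=L1,L3; from [0,0,0]:
L1 α=1/2: [145/2, 123/2, 98]
L3 α=1/4: [561/8, 445/8, 425/4]
→ [70, 56, 106]

at x=1,y=2 over L1,L3,L4:
after L1 α=5/8: [65/8, 415/4, 805/8]
after L3 α=7/8: [11265/64, 3131/32, 6965/64]
after L4 α=1/3: [19297/96, 6587/48, 4231/32]
rounded: [201, 137, 132]

(1,0) stack=L1,L3,L4; from [0,0,0]:
L1 α=1/2: [157/2, 77, 99]
L3 α=1: [224, 203, 200]
L4 α=1/2: [113, 129, 257/2]
rounded: [113, 129, 128]

query (0,0) [L1,L3,L4] — begin 0,0,0
+L1 (α=1/2) → [145/2, 123/2, 98]
+L3 (α=1/4) → [561/8, 445/8, 425/4]
+L4 (α=1/2) → [2193/16, 1917/16, 1153/8]
→ [137, 120, 144]

query (0,0) [L1,L3,L5] — begin 0,0,0
L1 α=1/2: [145/2, 123/2, 98]
L3 α=1/4: [561/8, 445/8, 425/4]
L5 α=3/5: [621/4, 185/4, 1397/10]
→ [155, 46, 140]
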